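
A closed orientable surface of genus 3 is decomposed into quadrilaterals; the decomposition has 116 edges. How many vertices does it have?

54

χ = 2 − 2·3 = -4, and every face is a square so 4F = 2E.
F = 2E/4 = 58. Then V = -4 + E − F = -4 + 116 − 58 = 54.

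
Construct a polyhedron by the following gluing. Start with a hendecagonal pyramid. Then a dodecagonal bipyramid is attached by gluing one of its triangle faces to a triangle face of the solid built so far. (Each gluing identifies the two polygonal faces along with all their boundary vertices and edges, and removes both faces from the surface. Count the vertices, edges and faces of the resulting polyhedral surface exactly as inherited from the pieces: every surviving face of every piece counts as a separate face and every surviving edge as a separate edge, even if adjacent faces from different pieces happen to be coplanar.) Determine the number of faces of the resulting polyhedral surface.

A hendecagonal pyramid: V=12, E=22, F=12.
Attach a dodecagonal bipyramid (V=14, E=36, F=24) along a 3-gon: merge 3 vertices and 3 edges, delete both glued faces → V=23, E=55, F=34.
Check: V − E + F = 23 − 55 + 34 = 2.

34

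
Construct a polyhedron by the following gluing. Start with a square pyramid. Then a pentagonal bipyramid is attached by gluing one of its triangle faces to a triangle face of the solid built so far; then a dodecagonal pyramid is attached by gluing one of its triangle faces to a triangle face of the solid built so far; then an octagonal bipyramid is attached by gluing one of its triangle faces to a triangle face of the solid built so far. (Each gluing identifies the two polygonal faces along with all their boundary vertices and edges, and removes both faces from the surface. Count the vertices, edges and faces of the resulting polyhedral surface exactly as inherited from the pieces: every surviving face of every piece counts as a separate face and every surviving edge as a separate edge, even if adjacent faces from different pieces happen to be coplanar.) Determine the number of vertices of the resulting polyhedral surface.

A square pyramid: V=5, E=8, F=5.
Attach a pentagonal bipyramid (V=7, E=15, F=10) along a 3-gon: merge 3 vertices and 3 edges, delete both glued faces → V=9, E=20, F=13.
Attach a dodecagonal pyramid (V=13, E=24, F=13) along a 3-gon: merge 3 vertices and 3 edges, delete both glued faces → V=19, E=41, F=24.
Attach an octagonal bipyramid (V=10, E=24, F=16) along a 3-gon: merge 3 vertices and 3 edges, delete both glued faces → V=26, E=62, F=38.
Check: V − E + F = 26 − 62 + 38 = 2.

26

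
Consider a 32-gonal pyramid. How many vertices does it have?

33

A pyramid on an n-gon base has one n-gon and n triangles: V = 32 + 1 = 33, E = 2·32 = 64, F = 32 + 1 = 33.
Check: V − E + F = 33 − 64 + 33 = 2.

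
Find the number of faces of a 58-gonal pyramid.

A pyramid on an n-gon base has one n-gon and n triangles: V = 58 + 1 = 59, E = 2·58 = 116, F = 58 + 1 = 59.

59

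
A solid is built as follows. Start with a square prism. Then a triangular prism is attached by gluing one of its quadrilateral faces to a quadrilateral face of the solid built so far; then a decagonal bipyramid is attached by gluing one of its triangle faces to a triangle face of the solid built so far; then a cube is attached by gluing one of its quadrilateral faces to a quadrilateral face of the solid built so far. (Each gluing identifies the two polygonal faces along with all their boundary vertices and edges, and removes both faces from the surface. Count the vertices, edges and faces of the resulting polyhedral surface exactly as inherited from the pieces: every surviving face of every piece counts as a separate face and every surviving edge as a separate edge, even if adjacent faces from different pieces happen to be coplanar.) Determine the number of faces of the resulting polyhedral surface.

31

A square prism: V=8, E=12, F=6.
Attach a triangular prism (V=6, E=9, F=5) along a 4-gon: merge 4 vertices and 4 edges, delete both glued faces → V=10, E=17, F=9.
Attach a decagonal bipyramid (V=12, E=30, F=20) along a 3-gon: merge 3 vertices and 3 edges, delete both glued faces → V=19, E=44, F=27.
Attach a cube (V=8, E=12, F=6) along a 4-gon: merge 4 vertices and 4 edges, delete both glued faces → V=23, E=52, F=31.
Check: V − E + F = 23 − 52 + 31 = 2.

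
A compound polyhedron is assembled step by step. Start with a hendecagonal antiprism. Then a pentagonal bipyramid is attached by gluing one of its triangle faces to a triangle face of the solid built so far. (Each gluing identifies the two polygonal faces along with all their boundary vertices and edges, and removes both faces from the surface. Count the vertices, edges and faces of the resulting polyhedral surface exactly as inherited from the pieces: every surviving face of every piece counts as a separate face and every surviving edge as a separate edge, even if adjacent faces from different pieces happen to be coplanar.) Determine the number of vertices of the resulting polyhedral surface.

26

A hendecagonal antiprism: V=22, E=44, F=24.
Attach a pentagonal bipyramid (V=7, E=15, F=10) along a 3-gon: merge 3 vertices and 3 edges, delete both glued faces → V=26, E=56, F=32.
Check: V − E + F = 26 − 56 + 32 = 2.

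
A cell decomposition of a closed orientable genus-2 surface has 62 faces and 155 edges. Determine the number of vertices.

91

For a closed orientable surface of genus 2, χ = 2 − 2·2 = -2.
V = -2 + E − F = -2 + 155 − 62 = 91.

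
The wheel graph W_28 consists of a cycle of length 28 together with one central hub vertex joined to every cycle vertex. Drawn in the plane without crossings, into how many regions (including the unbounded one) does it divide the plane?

W_28 has V = 28 + 1 = 29 vertices and E = 2·28 = 56 edges.
By Euler's formula F = 2 − V + E = 2 − 29 + 56 = 29.

29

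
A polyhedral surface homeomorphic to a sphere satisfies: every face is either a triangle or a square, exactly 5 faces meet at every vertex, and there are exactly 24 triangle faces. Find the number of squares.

Let x be the number of squares; then F = 24 + x.
Edge–face incidences: 2E = 3·24 + 4·x = 72 + 4x.
Every vertex has degree 5, so 5V = 2E.
Euler: V − E + F = 2 ⇒ (2E)/5 − E + (24 + x) = 2.
Multiply by 10: 2·(2E) − 5·(2E) + 10·(24 + x) = 20, i.e. 240 + 10x − 3·(72 + 4x) = 20.
Collecting terms: −2x + 24 = 20, so −2x = −4, so x = 2.
Then 2E = 72 + 4·2 = 80, so E = 40, V = 2E/5 = 16, F = 24 + 2 = 26.

2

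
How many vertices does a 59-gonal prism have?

A prism on an n-gon has two n-gon bases and n rectangular sides: V = 2·59 = 118, E = 3·59 = 177, F = 59 + 2 = 61.
Check: V − E + F = 118 − 177 + 61 = 2.

118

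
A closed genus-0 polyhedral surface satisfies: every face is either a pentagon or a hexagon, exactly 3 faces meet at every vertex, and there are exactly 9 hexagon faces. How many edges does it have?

Let x be the number of pentagons; then F = 9 + x.
Edge–face incidences: 2E = 6·9 + 5·x = 54 + 5x.
Every vertex has degree 3, so 3V = 2E.
Euler: V − E + F = 2 ⇒ (2E)/3 − E + (9 + x) = 2.
Multiply by 6: 2·(2E) − 3·(2E) + 6·(9 + x) = 12, i.e. 54 + 6x − (54 + 5x) = 12.
Collecting terms: x = 12.
Then 2E = 54 + 5·12 = 114, so E = 57, V = 2E/3 = 38, F = 9 + 12 = 21.

57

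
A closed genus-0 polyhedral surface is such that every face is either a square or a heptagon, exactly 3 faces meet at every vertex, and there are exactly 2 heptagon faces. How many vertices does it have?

14

Let x be the number of squares; then F = 2 + x.
Edge–face incidences: 2E = 7·2 + 4·x = 14 + 4x.
Every vertex has degree 3, so 3V = 2E.
Euler: V − E + F = 2 ⇒ (2E)/3 − E + (2 + x) = 2.
Multiply by 6: 2·(2E) − 3·(2E) + 6·(2 + x) = 12, i.e. 12 + 6x − (14 + 4x) = 12.
Collecting terms: 2x − 2 = 12, so 2x = 14, so x = 7.
Then 2E = 14 + 4·7 = 42, so E = 21, V = 2E/3 = 14, F = 2 + 7 = 9.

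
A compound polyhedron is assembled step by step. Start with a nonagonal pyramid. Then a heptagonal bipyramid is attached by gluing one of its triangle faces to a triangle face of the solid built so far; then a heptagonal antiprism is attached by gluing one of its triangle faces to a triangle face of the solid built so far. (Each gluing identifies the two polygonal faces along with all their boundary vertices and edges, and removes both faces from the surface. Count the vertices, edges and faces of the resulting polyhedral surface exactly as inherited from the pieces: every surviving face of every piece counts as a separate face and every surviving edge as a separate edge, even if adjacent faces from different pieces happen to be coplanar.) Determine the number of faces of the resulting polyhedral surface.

36

A nonagonal pyramid: V=10, E=18, F=10.
Attach a heptagonal bipyramid (V=9, E=21, F=14) along a 3-gon: merge 3 vertices and 3 edges, delete both glued faces → V=16, E=36, F=22.
Attach a heptagonal antiprism (V=14, E=28, F=16) along a 3-gon: merge 3 vertices and 3 edges, delete both glued faces → V=27, E=61, F=36.
Check: V − E + F = 27 − 61 + 36 = 2.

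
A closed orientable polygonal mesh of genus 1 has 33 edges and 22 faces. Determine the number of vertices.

For a closed orientable surface of genus 1, χ = 2 − 2·1 = 0.
V = 0 + E − F = 0 + 33 − 22 = 11.

11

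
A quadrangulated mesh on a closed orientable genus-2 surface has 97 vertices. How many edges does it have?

198

χ = 2 − 2·2 = -2, and every face is a square so 4F = 2E.
V − E + F = -2 with E = 4F/2 gives 97 − (4/2 − 1)·F = -2, so F = 99 and E = 198.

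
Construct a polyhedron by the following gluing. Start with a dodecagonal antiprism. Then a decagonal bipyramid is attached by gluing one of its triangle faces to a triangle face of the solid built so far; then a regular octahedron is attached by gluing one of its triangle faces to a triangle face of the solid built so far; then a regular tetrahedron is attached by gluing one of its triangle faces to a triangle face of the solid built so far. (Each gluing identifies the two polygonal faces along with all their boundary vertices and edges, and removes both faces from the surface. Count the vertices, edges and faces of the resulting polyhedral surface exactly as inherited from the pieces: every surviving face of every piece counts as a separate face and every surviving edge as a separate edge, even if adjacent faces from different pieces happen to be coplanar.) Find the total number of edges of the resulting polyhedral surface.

87

A dodecagonal antiprism: V=24, E=48, F=26.
Attach a decagonal bipyramid (V=12, E=30, F=20) along a 3-gon: merge 3 vertices and 3 edges, delete both glued faces → V=33, E=75, F=44.
Attach a regular octahedron (V=6, E=12, F=8) along a 3-gon: merge 3 vertices and 3 edges, delete both glued faces → V=36, E=84, F=50.
Attach a regular tetrahedron (V=4, E=6, F=4) along a 3-gon: merge 3 vertices and 3 edges, delete both glued faces → V=37, E=87, F=52.
Check: V − E + F = 37 − 87 + 52 = 2.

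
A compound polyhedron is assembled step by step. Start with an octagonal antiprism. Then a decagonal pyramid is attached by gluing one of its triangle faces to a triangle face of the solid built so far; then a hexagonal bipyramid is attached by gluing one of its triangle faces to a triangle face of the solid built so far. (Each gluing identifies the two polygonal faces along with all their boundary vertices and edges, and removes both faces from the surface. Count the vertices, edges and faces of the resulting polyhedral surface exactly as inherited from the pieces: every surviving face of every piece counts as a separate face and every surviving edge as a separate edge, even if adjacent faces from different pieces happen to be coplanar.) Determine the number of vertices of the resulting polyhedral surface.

29

An octagonal antiprism: V=16, E=32, F=18.
Attach a decagonal pyramid (V=11, E=20, F=11) along a 3-gon: merge 3 vertices and 3 edges, delete both glued faces → V=24, E=49, F=27.
Attach a hexagonal bipyramid (V=8, E=18, F=12) along a 3-gon: merge 3 vertices and 3 edges, delete both glued faces → V=29, E=64, F=37.
Check: V − E + F = 29 − 64 + 37 = 2.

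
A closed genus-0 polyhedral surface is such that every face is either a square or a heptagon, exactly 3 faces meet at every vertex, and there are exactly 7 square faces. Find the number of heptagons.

2

Let x be the number of heptagons; then F = 7 + x.
Edge–face incidences: 2E = 4·7 + 7·x = 28 + 7x.
Every vertex has degree 3, so 3V = 2E.
Euler: V − E + F = 2 ⇒ (2E)/3 − E + (7 + x) = 2.
Multiply by 6: 2·(2E) − 3·(2E) + 6·(7 + x) = 12, i.e. 42 + 6x − (28 + 7x) = 12.
Collecting terms: −x + 14 = 12, so −x = −2, so x = 2.
Then 2E = 28 + 7·2 = 42, so E = 21, V = 2E/3 = 14, F = 7 + 2 = 9.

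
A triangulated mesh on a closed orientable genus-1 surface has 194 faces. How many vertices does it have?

χ = 2 − 2·1 = 0, and every face is a triangle so 3F = 2E.
E = 3·194/2 = 291. Then V = 0 + E − F = 0 + 291 − 194 = 97.

97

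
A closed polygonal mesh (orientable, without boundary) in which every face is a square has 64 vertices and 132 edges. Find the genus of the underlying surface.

2

Every face is a square and each edge borders two faces, so 4F = 2·132, giving F = 66.
χ = V − E + F = 64 − 132 + 66 = -2.
For a closed orientable surface χ = 2 − 2g, so g = (2 − (-2))/2 = 2.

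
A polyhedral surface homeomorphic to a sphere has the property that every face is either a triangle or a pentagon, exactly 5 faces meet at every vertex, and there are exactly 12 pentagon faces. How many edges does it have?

150

Let x be the number of triangles; then F = 12 + x.
Edge–face incidences: 2E = 5·12 + 3·x = 60 + 3x.
Every vertex has degree 5, so 5V = 2E.
Euler: V − E + F = 2 ⇒ (2E)/5 − E + (12 + x) = 2.
Multiply by 10: 2·(2E) − 5·(2E) + 10·(12 + x) = 20, i.e. 120 + 10x − 3·(60 + 3x) = 20.
Collecting terms: x − 60 = 20, so x = 80.
Then 2E = 60 + 3·80 = 300, so E = 150, V = 2E/5 = 60, F = 12 + 80 = 92.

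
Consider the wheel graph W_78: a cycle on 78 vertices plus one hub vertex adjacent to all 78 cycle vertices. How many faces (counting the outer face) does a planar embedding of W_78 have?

79

W_78 has V = 78 + 1 = 79 vertices and E = 2·78 = 156 edges.
By Euler's formula F = 2 − V + E = 2 − 79 + 156 = 79.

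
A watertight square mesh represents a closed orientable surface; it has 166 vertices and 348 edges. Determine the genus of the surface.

Every face is a square and each edge borders two faces, so 4F = 2·348, giving F = 174.
χ = V − E + F = 166 − 348 + 174 = -8.
For a closed orientable surface χ = 2 − 2g, so g = (2 − (-8))/2 = 5.

5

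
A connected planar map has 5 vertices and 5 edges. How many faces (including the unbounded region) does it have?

Euler's formula for a connected plane graph: V − E + F = 2, so F = 2 − 5 + 5 = 2.

2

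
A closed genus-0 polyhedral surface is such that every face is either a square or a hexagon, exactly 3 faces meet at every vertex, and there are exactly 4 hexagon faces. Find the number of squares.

6

Let x be the number of squares; then F = 4 + x.
Edge–face incidences: 2E = 6·4 + 4·x = 24 + 4x.
Every vertex has degree 3, so 3V = 2E.
Euler: V − E + F = 2 ⇒ (2E)/3 − E + (4 + x) = 2.
Multiply by 6: 2·(2E) − 3·(2E) + 6·(4 + x) = 12, i.e. 24 + 6x − (24 + 4x) = 12.
Collecting terms: 2x = 12, so x = 6.
Then 2E = 24 + 4·6 = 48, so E = 24, V = 2E/3 = 16, F = 4 + 6 = 10.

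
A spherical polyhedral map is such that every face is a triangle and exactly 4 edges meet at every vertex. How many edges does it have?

Each face has 3 edges and each edge borders two faces, so 2E = 3F.
Each vertex has degree 4, so 4V = 2E and hence V = 3F/4.
Euler: V − E + F = 2 ⇒ (3F/4) − (3F/2) + F = 2.
Multiply by 8: (6 − 12 + 8)F = 16, i.e. 2F = 16.
So F = 8, E = 3·8/2 = 12, V = 3·8/4 = 6.

12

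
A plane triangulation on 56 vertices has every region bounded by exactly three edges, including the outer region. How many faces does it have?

In a plane triangulation 3F = 2E and V − E + F = 2, so F = 2V − 4 = 2·56 − 4 = 108.

108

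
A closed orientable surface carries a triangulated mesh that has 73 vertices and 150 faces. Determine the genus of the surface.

Every face is a triangle, so 2E = 3·150 = 450, giving E = 225.
χ = V − E + F = 73 − 225 + 150 = -2.
For a closed orientable surface χ = 2 − 2g, so g = (2 − (-2))/2 = 2.

2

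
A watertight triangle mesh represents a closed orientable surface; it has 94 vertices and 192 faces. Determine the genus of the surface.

2

Every face is a triangle, so 2E = 3·192 = 576, giving E = 288.
χ = V − E + F = 94 − 288 + 192 = -2.
For a closed orientable surface χ = 2 − 2g, so g = (2 − (-2))/2 = 2.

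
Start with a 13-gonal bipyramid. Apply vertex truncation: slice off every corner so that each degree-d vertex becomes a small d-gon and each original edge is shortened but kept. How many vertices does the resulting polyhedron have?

78

The base solid has V = 15, E = 39, F = 26.
Truncation replaces each original edge-end by a new vertex, so V′ = 2E = 78.
Each original edge survives, and each old vertex of degree d contributes d new edges; summing degrees gives Σd = 2E, so E′ = E + 2E = 3E = 117.
Each original face survives and each original vertex becomes one new face: F′ = F + V = 41.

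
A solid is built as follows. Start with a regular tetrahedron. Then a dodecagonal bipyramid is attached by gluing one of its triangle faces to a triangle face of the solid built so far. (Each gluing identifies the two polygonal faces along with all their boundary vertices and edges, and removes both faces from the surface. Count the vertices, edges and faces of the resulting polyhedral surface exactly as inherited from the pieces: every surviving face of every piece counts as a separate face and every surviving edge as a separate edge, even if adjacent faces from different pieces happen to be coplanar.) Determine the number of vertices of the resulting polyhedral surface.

15

A regular tetrahedron: V=4, E=6, F=4.
Attach a dodecagonal bipyramid (V=14, E=36, F=24) along a 3-gon: merge 3 vertices and 3 edges, delete both glued faces → V=15, E=39, F=26.
Check: V − E + F = 15 − 39 + 26 = 2.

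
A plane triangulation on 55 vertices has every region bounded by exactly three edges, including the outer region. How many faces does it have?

106

In a plane triangulation 3F = 2E and V − E + F = 2, so F = 2V − 4 = 2·55 − 4 = 106.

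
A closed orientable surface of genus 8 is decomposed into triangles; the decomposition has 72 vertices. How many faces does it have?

χ = 2 − 2·8 = -14, and every face is a triangle so 3F = 2E.
V − E + F = -14 with E = 3F/2 gives 72 − (3/2 − 1)·F = -14, so F = 172 and E = 258.

172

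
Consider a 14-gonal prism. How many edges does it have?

A prism on an n-gon has two n-gon bases and n rectangular sides: V = 2·14 = 28, E = 3·14 = 42, F = 14 + 2 = 16.

42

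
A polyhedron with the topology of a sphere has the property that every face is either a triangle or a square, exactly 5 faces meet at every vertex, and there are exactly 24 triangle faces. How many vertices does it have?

16

Let x be the number of squares; then F = 24 + x.
Edge–face incidences: 2E = 3·24 + 4·x = 72 + 4x.
Every vertex has degree 5, so 5V = 2E.
Euler: V − E + F = 2 ⇒ (2E)/5 − E + (24 + x) = 2.
Multiply by 10: 2·(2E) − 5·(2E) + 10·(24 + x) = 20, i.e. 240 + 10x − 3·(72 + 4x) = 20.
Collecting terms: −2x + 24 = 20, so −2x = −4, so x = 2.
Then 2E = 72 + 4·2 = 80, so E = 40, V = 2E/5 = 16, F = 24 + 2 = 26.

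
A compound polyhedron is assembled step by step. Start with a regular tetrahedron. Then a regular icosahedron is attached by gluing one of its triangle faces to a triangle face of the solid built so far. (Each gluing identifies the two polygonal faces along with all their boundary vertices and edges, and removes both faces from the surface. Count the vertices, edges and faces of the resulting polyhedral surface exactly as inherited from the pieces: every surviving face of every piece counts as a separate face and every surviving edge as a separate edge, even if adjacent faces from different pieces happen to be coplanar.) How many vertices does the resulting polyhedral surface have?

A regular tetrahedron: V=4, E=6, F=4.
Attach a regular icosahedron (V=12, E=30, F=20) along a 3-gon: merge 3 vertices and 3 edges, delete both glued faces → V=13, E=33, F=22.
Check: V − E + F = 13 − 33 + 22 = 2.

13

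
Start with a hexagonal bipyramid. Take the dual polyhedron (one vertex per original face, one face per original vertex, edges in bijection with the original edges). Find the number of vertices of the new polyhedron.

The base solid has V = 8, E = 18, F = 12.
The dual swaps V and F and preserves E: V′ = F = 12, E′ = E = 18, F′ = V = 8.

12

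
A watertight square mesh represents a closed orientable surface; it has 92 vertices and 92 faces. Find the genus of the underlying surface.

1

Every face is a square, so 2E = 4·92 = 368, giving E = 184.
χ = V − E + F = 92 − 184 + 92 = 0.
For a closed orientable surface χ = 2 − 2g, so g = (2 − (0))/2 = 1.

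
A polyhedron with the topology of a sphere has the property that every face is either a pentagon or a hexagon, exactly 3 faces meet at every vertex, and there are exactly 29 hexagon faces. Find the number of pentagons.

Let x be the number of pentagons; then F = 29 + x.
Edge–face incidences: 2E = 6·29 + 5·x = 174 + 5x.
Every vertex has degree 3, so 3V = 2E.
Euler: V − E + F = 2 ⇒ (2E)/3 − E + (29 + x) = 2.
Multiply by 6: 2·(2E) − 3·(2E) + 6·(29 + x) = 12, i.e. 174 + 6x − (174 + 5x) = 12.
Collecting terms: x = 12.
Then 2E = 174 + 5·12 = 234, so E = 117, V = 2E/3 = 78, F = 29 + 12 = 41.

12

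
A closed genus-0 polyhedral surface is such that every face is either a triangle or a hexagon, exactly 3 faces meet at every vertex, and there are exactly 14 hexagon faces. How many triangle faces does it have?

4

Let x be the number of triangles; then F = 14 + x.
Edge–face incidences: 2E = 6·14 + 3·x = 84 + 3x.
Every vertex has degree 3, so 3V = 2E.
Euler: V − E + F = 2 ⇒ (2E)/3 − E + (14 + x) = 2.
Multiply by 6: 2·(2E) − 3·(2E) + 6·(14 + x) = 12, i.e. 84 + 6x − (84 + 3x) = 12.
Collecting terms: 3x = 12, so x = 4.
Then 2E = 84 + 3·4 = 96, so E = 48, V = 2E/3 = 32, F = 14 + 4 = 18.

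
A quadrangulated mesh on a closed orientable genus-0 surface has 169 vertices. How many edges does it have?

334

χ = 2 − 2·0 = 2, and every face is a square so 4F = 2E.
V − E + F = 2 with E = 4F/2 gives 169 − (4/2 − 1)·F = 2, so F = 167 and E = 334.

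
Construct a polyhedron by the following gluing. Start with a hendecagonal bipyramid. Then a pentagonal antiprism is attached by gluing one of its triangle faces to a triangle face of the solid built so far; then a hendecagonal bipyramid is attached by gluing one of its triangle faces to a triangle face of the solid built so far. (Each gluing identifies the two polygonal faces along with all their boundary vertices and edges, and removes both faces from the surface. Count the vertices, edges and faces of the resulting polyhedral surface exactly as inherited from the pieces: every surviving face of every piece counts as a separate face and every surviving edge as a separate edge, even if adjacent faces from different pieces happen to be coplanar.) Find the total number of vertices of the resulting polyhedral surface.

30

A hendecagonal bipyramid: V=13, E=33, F=22.
Attach a pentagonal antiprism (V=10, E=20, F=12) along a 3-gon: merge 3 vertices and 3 edges, delete both glued faces → V=20, E=50, F=32.
Attach a hendecagonal bipyramid (V=13, E=33, F=22) along a 3-gon: merge 3 vertices and 3 edges, delete both glued faces → V=30, E=80, F=52.
Check: V − E + F = 30 − 80 + 52 = 2.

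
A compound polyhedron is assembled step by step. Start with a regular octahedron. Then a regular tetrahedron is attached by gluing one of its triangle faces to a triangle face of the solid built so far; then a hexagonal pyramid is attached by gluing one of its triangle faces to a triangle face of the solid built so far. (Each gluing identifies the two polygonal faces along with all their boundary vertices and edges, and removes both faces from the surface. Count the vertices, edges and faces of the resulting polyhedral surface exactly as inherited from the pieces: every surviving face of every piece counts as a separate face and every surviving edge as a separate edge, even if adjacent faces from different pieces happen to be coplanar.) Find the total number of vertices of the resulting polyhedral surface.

11

A regular octahedron: V=6, E=12, F=8.
Attach a regular tetrahedron (V=4, E=6, F=4) along a 3-gon: merge 3 vertices and 3 edges, delete both glued faces → V=7, E=15, F=10.
Attach a hexagonal pyramid (V=7, E=12, F=7) along a 3-gon: merge 3 vertices and 3 edges, delete both glued faces → V=11, E=24, F=15.
Check: V − E + F = 11 − 24 + 15 = 2.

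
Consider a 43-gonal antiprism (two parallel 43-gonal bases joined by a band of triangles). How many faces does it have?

An antiprism on an n-gon has two n-gon caps and 2n triangles: V = 2·43 = 86, E = 4·43 = 172, F = 2·43 + 2 = 88.

88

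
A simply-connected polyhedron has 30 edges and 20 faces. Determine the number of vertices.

Here V − E + F = 2.
V = 2 + E − F = 2 + 30 − 20 = 12.

12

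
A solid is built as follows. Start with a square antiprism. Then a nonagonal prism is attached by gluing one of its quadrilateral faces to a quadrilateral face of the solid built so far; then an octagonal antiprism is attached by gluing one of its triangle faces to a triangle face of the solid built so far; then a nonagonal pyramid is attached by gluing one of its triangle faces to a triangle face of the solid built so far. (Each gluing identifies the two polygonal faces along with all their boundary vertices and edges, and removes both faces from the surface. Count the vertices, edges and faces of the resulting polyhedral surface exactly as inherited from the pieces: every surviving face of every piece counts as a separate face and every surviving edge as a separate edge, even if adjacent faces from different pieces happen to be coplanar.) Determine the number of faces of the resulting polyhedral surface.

43

A square antiprism: V=8, E=16, F=10.
Attach a nonagonal prism (V=18, E=27, F=11) along a 4-gon: merge 4 vertices and 4 edges, delete both glued faces → V=22, E=39, F=19.
Attach an octagonal antiprism (V=16, E=32, F=18) along a 3-gon: merge 3 vertices and 3 edges, delete both glued faces → V=35, E=68, F=35.
Attach a nonagonal pyramid (V=10, E=18, F=10) along a 3-gon: merge 3 vertices and 3 edges, delete both glued faces → V=42, E=83, F=43.
Check: V − E + F = 42 − 83 + 43 = 2.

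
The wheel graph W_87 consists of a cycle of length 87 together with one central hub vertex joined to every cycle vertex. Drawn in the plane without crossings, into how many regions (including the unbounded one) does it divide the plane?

88

W_87 has V = 87 + 1 = 88 vertices and E = 2·87 = 174 edges.
By Euler's formula F = 2 − V + E = 2 − 88 + 174 = 88.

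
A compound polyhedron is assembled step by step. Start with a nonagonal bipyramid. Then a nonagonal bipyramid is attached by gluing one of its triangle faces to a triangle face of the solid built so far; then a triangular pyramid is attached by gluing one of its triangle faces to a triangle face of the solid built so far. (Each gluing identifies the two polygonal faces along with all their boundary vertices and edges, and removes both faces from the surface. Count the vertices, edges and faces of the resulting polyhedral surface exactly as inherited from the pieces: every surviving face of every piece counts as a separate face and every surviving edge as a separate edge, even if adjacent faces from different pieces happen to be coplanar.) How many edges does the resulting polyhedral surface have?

A nonagonal bipyramid: V=11, E=27, F=18.
Attach a nonagonal bipyramid (V=11, E=27, F=18) along a 3-gon: merge 3 vertices and 3 edges, delete both glued faces → V=19, E=51, F=34.
Attach a triangular pyramid (V=4, E=6, F=4) along a 3-gon: merge 3 vertices and 3 edges, delete both glued faces → V=20, E=54, F=36.
Check: V − E + F = 20 − 54 + 36 = 2.

54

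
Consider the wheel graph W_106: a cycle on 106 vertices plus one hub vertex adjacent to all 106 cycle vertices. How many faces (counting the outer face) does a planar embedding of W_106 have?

W_106 has V = 106 + 1 = 107 vertices and E = 2·106 = 212 edges.
By Euler's formula F = 2 − V + E = 2 − 107 + 212 = 107.

107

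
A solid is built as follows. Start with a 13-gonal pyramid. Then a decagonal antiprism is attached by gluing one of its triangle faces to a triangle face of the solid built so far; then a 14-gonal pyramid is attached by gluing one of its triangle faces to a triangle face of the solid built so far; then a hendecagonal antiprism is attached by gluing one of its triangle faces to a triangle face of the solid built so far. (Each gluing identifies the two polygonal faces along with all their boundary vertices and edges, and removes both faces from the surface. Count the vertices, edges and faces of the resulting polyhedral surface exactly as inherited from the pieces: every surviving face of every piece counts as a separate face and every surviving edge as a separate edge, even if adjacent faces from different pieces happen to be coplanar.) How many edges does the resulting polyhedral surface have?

129

A 13-gonal pyramid: V=14, E=26, F=14.
Attach a decagonal antiprism (V=20, E=40, F=22) along a 3-gon: merge 3 vertices and 3 edges, delete both glued faces → V=31, E=63, F=34.
Attach a 14-gonal pyramid (V=15, E=28, F=15) along a 3-gon: merge 3 vertices and 3 edges, delete both glued faces → V=43, E=88, F=47.
Attach a hendecagonal antiprism (V=22, E=44, F=24) along a 3-gon: merge 3 vertices and 3 edges, delete both glued faces → V=62, E=129, F=69.
Check: V − E + F = 62 − 129 + 69 = 2.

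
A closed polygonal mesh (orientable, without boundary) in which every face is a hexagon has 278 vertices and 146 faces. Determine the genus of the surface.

8

Every face is a hexagon, so 2E = 6·146 = 876, giving E = 438.
χ = V − E + F = 278 − 438 + 146 = -14.
For a closed orientable surface χ = 2 − 2g, so g = (2 − (-14))/2 = 8.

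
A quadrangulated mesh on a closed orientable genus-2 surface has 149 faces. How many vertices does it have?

χ = 2 − 2·2 = -2, and every face is a square so 4F = 2E.
E = 4·149/2 = 298. Then V = -2 + E − F = -2 + 298 − 149 = 147.

147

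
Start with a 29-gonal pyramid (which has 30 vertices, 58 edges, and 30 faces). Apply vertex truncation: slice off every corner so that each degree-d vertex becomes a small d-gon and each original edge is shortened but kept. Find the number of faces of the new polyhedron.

Truncation replaces each original edge-end by a new vertex, so V′ = 2E = 116.
Each original edge survives, and each old vertex of degree d contributes d new edges; summing degrees gives Σd = 2E, so E′ = E + 2E = 3E = 174.
Each original face survives and each original vertex becomes one new face: F′ = F + V = 60.

60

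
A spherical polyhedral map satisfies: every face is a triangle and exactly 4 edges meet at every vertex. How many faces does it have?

Each face has 3 edges and each edge borders two faces, so 2E = 3F.
Each vertex has degree 4, so 4V = 2E and hence V = 3F/4.
Euler: V − E + F = 2 ⇒ (3F/4) − (3F/2) + F = 2.
Multiply by 8: (6 − 12 + 8)F = 16, i.e. 2F = 16.
So F = 8, E = 3·8/2 = 12, V = 3·8/4 = 6.

8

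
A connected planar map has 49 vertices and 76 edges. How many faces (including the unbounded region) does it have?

Euler's formula for a connected plane graph: V − E + F = 2, so F = 2 − 49 + 76 = 29.

29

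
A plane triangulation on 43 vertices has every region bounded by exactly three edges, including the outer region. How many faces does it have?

In a plane triangulation 3F = 2E and V − E + F = 2, so F = 2V − 4 = 2·43 − 4 = 82.

82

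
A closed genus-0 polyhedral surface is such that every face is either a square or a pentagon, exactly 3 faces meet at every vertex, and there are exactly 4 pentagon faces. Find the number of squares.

Let x be the number of squares; then F = 4 + x.
Edge–face incidences: 2E = 5·4 + 4·x = 20 + 4x.
Every vertex has degree 3, so 3V = 2E.
Euler: V − E + F = 2 ⇒ (2E)/3 − E + (4 + x) = 2.
Multiply by 6: 2·(2E) − 3·(2E) + 6·(4 + x) = 12, i.e. 24 + 6x − (20 + 4x) = 12.
Collecting terms: 2x + 4 = 12, so 2x = 8, so x = 4.
Then 2E = 20 + 4·4 = 36, so E = 18, V = 2E/3 = 12, F = 4 + 4 = 8.

4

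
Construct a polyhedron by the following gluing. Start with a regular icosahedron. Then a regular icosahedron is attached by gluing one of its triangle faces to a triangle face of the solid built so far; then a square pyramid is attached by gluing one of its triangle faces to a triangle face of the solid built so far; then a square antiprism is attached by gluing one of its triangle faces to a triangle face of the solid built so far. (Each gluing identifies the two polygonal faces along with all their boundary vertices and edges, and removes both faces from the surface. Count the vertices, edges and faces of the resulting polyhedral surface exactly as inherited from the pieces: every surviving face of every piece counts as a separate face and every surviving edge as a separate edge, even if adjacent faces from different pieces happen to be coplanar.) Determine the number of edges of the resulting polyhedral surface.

A regular icosahedron: V=12, E=30, F=20.
Attach a regular icosahedron (V=12, E=30, F=20) along a 3-gon: merge 3 vertices and 3 edges, delete both glued faces → V=21, E=57, F=38.
Attach a square pyramid (V=5, E=8, F=5) along a 3-gon: merge 3 vertices and 3 edges, delete both glued faces → V=23, E=62, F=41.
Attach a square antiprism (V=8, E=16, F=10) along a 3-gon: merge 3 vertices and 3 edges, delete both glued faces → V=28, E=75, F=49.
Check: V − E + F = 28 − 75 + 49 = 2.

75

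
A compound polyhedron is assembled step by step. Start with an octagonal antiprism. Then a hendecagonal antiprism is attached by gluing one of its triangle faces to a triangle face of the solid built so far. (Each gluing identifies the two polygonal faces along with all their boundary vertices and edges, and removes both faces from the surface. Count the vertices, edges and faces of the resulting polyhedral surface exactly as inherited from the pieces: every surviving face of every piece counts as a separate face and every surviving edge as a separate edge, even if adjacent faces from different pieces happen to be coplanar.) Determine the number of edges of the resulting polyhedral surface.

An octagonal antiprism: V=16, E=32, F=18.
Attach a hendecagonal antiprism (V=22, E=44, F=24) along a 3-gon: merge 3 vertices and 3 edges, delete both glued faces → V=35, E=73, F=40.
Check: V − E + F = 35 − 73 + 40 = 2.

73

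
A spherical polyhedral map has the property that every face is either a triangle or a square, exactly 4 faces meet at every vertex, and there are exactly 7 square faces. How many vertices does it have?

13

Let x be the number of triangles; then F = 7 + x.
Edge–face incidences: 2E = 4·7 + 3·x = 28 + 3x.
Every vertex has degree 4, so 4V = 2E.
Euler: V − E + F = 2 ⇒ (2E)/4 − E + (7 + x) = 2.
Multiply by 8: 2·(2E) − 4·(2E) + 8·(7 + x) = 16, i.e. 56 + 8x − 2·(28 + 3x) = 16.
Collecting terms: 2x = 16, so x = 8.
Then 2E = 28 + 3·8 = 52, so E = 26, V = 2E/4 = 13, F = 7 + 8 = 15.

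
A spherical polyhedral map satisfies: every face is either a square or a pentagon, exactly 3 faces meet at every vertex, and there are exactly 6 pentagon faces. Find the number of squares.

Let x be the number of squares; then F = 6 + x.
Edge–face incidences: 2E = 5·6 + 4·x = 30 + 4x.
Every vertex has degree 3, so 3V = 2E.
Euler: V − E + F = 2 ⇒ (2E)/3 − E + (6 + x) = 2.
Multiply by 6: 2·(2E) − 3·(2E) + 6·(6 + x) = 12, i.e. 36 + 6x − (30 + 4x) = 12.
Collecting terms: 2x + 6 = 12, so 2x = 6, so x = 3.
Then 2E = 30 + 4·3 = 42, so E = 21, V = 2E/3 = 14, F = 6 + 3 = 9.

3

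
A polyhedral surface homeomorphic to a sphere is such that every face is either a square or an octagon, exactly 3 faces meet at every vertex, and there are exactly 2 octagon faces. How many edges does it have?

24

Let x be the number of squares; then F = 2 + x.
Edge–face incidences: 2E = 8·2 + 4·x = 16 + 4x.
Every vertex has degree 3, so 3V = 2E.
Euler: V − E + F = 2 ⇒ (2E)/3 − E + (2 + x) = 2.
Multiply by 6: 2·(2E) − 3·(2E) + 6·(2 + x) = 12, i.e. 12 + 6x − (16 + 4x) = 12.
Collecting terms: 2x − 4 = 12, so 2x = 16, so x = 8.
Then 2E = 16 + 4·8 = 48, so E = 24, V = 2E/3 = 16, F = 2 + 8 = 10.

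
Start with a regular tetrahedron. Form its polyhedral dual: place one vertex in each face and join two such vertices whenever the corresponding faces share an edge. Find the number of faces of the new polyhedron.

4

The base solid has V = 4, E = 6, F = 4.
The dual swaps V and F and preserves E: V′ = F = 4, E′ = E = 6, F′ = V = 4.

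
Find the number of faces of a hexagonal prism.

8

A prism on an n-gon has two n-gon bases and n rectangular sides: V = 2·6 = 12, E = 3·6 = 18, F = 6 + 2 = 8.
Check: V − E + F = 12 − 18 + 8 = 2.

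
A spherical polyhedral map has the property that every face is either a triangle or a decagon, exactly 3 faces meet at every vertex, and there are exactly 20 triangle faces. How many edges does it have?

90

Let x be the number of decagons; then F = 20 + x.
Edge–face incidences: 2E = 3·20 + 10·x = 60 + 10x.
Every vertex has degree 3, so 3V = 2E.
Euler: V − E + F = 2 ⇒ (2E)/3 − E + (20 + x) = 2.
Multiply by 6: 2·(2E) − 3·(2E) + 6·(20 + x) = 12, i.e. 120 + 6x − (60 + 10x) = 12.
Collecting terms: −4x + 60 = 12, so −4x = −48, so x = 12.
Then 2E = 60 + 10·12 = 180, so E = 90, V = 2E/3 = 60, F = 20 + 12 = 32.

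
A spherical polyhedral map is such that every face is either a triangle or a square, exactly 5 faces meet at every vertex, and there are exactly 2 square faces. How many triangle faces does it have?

Let x be the number of triangles; then F = 2 + x.
Edge–face incidences: 2E = 4·2 + 3·x = 8 + 3x.
Every vertex has degree 5, so 5V = 2E.
Euler: V − E + F = 2 ⇒ (2E)/5 − E + (2 + x) = 2.
Multiply by 10: 2·(2E) − 5·(2E) + 10·(2 + x) = 20, i.e. 20 + 10x − 3·(8 + 3x) = 20.
Collecting terms: x − 4 = 20, so x = 24.
Then 2E = 8 + 3·24 = 80, so E = 40, V = 2E/5 = 16, F = 2 + 24 = 26.

24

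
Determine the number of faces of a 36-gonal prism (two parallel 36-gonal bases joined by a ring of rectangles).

38

A prism on an n-gon has two n-gon bases and n rectangular sides: V = 2·36 = 72, E = 3·36 = 108, F = 36 + 2 = 38.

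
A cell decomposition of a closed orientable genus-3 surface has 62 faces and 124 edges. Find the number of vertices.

58

For a closed orientable surface of genus 3, χ = 2 − 2·3 = -4.
V = -4 + E − F = -4 + 124 − 62 = 58.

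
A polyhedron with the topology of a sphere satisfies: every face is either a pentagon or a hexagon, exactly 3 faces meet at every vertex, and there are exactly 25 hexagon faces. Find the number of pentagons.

12

Let x be the number of pentagons; then F = 25 + x.
Edge–face incidences: 2E = 6·25 + 5·x = 150 + 5x.
Every vertex has degree 3, so 3V = 2E.
Euler: V − E + F = 2 ⇒ (2E)/3 − E + (25 + x) = 2.
Multiply by 6: 2·(2E) − 3·(2E) + 6·(25 + x) = 12, i.e. 150 + 6x − (150 + 5x) = 12.
Collecting terms: x = 12.
Then 2E = 150 + 5·12 = 210, so E = 105, V = 2E/3 = 70, F = 25 + 12 = 37.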